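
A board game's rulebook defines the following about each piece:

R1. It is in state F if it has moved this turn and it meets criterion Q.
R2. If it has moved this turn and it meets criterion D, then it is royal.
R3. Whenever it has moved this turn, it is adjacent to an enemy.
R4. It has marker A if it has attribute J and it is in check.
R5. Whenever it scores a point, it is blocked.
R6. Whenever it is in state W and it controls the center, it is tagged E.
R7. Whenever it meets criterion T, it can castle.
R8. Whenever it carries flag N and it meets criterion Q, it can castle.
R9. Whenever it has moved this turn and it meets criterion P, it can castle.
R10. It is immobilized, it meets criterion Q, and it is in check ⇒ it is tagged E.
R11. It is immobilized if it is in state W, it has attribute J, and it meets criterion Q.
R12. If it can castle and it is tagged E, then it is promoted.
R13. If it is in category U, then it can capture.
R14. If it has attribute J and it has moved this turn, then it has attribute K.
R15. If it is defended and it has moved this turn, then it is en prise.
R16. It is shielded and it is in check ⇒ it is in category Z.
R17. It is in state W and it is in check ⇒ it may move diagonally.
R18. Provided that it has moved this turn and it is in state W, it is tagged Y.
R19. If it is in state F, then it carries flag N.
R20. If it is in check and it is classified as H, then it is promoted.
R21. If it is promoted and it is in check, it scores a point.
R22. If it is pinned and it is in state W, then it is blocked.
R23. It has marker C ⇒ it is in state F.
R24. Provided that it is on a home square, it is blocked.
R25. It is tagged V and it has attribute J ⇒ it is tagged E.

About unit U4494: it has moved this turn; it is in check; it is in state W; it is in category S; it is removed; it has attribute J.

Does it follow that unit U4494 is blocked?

Forward chaining from the given facts derives: is adjacent to an enemy, has marker A, has attribute K, may move diagonally, is tagged Y.
Rules concluding "it is blocked": R5 needs "it scores a point"; R22 needs "it is pinned"; R24 needs "it is on a home square" — none of these are established.

No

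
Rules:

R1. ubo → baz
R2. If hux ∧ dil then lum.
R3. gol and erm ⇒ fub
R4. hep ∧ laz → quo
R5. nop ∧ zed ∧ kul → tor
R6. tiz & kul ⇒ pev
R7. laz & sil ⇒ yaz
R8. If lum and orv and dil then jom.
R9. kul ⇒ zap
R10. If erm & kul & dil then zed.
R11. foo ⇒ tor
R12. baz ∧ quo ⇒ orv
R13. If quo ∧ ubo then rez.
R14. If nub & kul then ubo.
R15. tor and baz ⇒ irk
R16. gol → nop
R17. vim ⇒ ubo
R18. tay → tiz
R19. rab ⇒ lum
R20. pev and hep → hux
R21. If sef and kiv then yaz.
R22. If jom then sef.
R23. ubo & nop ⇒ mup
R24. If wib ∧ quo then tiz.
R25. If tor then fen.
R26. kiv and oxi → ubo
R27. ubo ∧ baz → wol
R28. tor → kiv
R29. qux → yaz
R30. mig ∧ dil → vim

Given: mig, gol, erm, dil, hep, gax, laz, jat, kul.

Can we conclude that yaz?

Forward chaining from the given facts derives: fub, quo, zap, zed, nop, vim, tor, ubo, mup, fen, kiv, baz, orv, rez, irk, wol.
Rules concluding yaz: R7 needs sil; R21 needs sef; R29 needs qux — none of these are established.

No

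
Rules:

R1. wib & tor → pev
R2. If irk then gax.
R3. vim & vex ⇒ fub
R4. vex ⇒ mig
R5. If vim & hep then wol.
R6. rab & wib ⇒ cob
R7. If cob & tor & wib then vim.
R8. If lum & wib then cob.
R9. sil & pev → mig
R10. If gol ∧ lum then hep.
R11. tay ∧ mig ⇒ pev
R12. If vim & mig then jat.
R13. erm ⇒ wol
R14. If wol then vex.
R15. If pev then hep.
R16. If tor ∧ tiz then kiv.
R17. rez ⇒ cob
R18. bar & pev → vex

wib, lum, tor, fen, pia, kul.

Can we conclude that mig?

Yes

pev  (by R1: wib, tor)
cob  (by R8: lum, wib)
hep  (by R15: pev)
vim  (by R7: cob, tor, wib)
wol  (by R5: vim, hep)
vex  (by R14: wol)
mig  (by R4: vex)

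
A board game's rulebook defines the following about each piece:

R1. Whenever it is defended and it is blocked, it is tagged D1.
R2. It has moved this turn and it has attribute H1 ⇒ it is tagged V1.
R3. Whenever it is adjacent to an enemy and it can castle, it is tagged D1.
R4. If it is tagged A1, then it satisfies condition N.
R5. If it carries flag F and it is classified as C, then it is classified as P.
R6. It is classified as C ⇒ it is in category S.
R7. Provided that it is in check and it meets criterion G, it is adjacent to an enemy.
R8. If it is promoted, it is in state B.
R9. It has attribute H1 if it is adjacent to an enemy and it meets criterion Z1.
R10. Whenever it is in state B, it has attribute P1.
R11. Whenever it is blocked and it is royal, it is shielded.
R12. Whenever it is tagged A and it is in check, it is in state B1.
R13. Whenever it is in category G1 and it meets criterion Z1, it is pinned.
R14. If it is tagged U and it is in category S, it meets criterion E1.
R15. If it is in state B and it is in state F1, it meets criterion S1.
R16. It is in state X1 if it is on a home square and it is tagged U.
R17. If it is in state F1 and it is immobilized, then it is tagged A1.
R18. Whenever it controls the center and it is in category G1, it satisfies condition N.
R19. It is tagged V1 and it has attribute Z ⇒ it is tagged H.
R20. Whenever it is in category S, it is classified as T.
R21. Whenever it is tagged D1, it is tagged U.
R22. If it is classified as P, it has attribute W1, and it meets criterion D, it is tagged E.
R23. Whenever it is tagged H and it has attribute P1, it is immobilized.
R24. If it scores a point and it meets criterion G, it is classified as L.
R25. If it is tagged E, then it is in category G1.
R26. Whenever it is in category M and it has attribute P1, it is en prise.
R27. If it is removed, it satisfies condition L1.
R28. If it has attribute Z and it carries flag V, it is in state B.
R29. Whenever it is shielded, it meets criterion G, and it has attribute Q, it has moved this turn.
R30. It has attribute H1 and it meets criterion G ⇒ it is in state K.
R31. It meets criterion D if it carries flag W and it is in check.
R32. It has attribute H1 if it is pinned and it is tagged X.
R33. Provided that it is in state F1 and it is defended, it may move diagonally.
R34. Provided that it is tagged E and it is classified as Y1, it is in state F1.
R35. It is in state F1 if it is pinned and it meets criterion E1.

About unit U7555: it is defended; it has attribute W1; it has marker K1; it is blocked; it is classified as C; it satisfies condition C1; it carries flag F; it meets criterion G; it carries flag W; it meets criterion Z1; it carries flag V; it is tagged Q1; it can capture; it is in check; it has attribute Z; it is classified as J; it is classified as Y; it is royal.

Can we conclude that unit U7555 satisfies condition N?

No

Forward chaining from the given facts derives: is tagged D1, is classified as P, is in category S, is adjacent to an enemy, has attribute H1, is shielded, is classified as T, is tagged U, is in state B, is in state K, meets criterion D, has attribute P1, meets criterion E1, is tagged E, is in category G1, is pinned, is in state F1, meets criterion S1, may move diagonally.
Rules concluding "it satisfies condition N": R4 needs "it is tagged A1"; R18 needs "it controls the center" — none of these are established.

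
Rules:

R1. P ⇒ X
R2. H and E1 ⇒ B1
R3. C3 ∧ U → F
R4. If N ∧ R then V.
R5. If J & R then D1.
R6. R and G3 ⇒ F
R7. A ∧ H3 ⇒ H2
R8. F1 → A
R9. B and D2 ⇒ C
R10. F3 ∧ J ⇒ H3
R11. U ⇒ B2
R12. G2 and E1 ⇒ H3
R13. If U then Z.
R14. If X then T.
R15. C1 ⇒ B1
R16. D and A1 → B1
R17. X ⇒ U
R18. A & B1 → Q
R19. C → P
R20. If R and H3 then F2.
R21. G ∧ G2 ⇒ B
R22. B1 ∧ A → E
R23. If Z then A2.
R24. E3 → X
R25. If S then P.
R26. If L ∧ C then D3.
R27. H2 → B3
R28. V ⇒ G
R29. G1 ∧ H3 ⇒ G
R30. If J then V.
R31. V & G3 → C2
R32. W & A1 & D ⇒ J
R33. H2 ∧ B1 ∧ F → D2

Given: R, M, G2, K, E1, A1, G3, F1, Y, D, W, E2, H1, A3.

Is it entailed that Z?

Yes

F  (by R6: R, G3)
A  (by R8: F1)
H3  (by R12: G2, E1)
B1  (by R16: D, A1)
J  (by R32: W, A1, D)
H2  (by R7: A, H3)
V  (by R30: J)
D2  (by R33: H2, B1, F)
G  (by R28: V)
B  (by R21: G, G2)
C  (by R9: B, D2)
P  (by R19: C)
X  (by R1: P)
U  (by R17: X)
Z  (by R13: U)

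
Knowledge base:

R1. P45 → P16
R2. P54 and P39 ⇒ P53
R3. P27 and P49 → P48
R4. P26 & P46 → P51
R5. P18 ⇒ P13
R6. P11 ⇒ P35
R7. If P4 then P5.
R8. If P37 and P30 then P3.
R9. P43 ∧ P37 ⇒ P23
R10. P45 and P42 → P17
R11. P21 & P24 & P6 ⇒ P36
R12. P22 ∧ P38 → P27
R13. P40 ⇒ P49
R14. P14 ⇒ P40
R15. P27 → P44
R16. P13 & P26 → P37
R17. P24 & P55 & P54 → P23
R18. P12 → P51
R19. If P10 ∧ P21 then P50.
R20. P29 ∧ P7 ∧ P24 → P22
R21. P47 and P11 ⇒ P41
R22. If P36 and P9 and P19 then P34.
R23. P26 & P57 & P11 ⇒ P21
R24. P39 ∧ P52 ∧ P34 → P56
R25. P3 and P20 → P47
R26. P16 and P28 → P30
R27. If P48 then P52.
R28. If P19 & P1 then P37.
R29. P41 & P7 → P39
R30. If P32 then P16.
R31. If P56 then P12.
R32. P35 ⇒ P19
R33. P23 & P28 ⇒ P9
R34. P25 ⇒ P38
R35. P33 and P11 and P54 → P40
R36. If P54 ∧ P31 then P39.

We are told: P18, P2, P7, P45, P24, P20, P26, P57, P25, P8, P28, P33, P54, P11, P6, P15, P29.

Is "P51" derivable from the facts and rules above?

No

Forward chaining from the given facts derives: P16, P13, P35, P37, P22, P21, P30, P19, P38, P40, P3, P36, P27, P49, P44, P47, P48, P41, P52, P39, P53.
Rules concluding P51: R4 needs P46; R18 needs P12 — none of these are established.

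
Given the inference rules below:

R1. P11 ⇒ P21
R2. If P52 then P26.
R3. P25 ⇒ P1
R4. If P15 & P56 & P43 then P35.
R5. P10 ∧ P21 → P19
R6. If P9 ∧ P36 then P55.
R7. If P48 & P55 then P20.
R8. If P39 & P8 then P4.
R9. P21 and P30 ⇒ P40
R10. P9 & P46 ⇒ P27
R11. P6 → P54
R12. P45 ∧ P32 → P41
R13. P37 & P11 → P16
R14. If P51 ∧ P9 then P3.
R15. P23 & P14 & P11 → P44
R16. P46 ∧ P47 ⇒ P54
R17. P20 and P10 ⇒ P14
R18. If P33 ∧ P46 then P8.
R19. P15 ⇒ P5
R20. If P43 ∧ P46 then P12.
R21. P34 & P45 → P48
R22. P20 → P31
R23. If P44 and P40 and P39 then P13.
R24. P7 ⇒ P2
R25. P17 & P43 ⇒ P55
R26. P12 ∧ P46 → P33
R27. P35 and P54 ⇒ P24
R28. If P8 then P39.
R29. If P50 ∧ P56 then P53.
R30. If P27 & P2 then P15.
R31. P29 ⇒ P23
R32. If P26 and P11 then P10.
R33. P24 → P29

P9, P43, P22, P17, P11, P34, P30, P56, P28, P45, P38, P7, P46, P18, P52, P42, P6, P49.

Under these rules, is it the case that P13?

Yes

P21  (by R1: P11)
P26  (by R2: P52)
P40  (by R9: P21, P30)
P27  (by R10: P9, P46)
P54  (by R11: P6)
P12  (by R20: P43, P46)
P48  (by R21: P34, P45)
P2  (by R24: P7)
P55  (by R25: P17, P43)
P33  (by R26: P12, P46)
P15  (by R30: P27, P2)
P10  (by R32: P26, P11)
P35  (by R4: P15, P56, P43)
P20  (by R7: P48, P55)
P14  (by R17: P20, P10)
P8  (by R18: P33, P46)
P24  (by R27: P35, P54)
P39  (by R28: P8)
P29  (by R33: P24)
P23  (by R31: P29)
P44  (by R15: P23, P14, P11)
P13  (by R23: P44, P40, P39)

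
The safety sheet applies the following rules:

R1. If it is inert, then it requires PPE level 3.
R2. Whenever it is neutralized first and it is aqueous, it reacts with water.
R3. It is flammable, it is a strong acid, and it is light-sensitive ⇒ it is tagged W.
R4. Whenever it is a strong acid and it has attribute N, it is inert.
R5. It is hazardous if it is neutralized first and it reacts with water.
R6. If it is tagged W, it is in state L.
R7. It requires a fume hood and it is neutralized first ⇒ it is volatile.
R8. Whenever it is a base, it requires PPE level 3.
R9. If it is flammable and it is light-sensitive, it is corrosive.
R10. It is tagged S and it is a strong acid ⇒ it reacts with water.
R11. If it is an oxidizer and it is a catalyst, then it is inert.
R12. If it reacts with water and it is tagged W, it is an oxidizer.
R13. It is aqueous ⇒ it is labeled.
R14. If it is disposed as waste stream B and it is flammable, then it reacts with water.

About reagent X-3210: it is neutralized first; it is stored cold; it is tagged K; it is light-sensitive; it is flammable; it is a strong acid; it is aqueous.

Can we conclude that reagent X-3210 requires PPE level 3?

Forward chaining from the given facts derives: reacts with water, is tagged W, is hazardous, is in state L, is corrosive, is an oxidizer, is labeled.
Rules concluding "it requires PPE level 3": R1 needs "it is inert"; R8 needs "it is a base" — none of these are established.

No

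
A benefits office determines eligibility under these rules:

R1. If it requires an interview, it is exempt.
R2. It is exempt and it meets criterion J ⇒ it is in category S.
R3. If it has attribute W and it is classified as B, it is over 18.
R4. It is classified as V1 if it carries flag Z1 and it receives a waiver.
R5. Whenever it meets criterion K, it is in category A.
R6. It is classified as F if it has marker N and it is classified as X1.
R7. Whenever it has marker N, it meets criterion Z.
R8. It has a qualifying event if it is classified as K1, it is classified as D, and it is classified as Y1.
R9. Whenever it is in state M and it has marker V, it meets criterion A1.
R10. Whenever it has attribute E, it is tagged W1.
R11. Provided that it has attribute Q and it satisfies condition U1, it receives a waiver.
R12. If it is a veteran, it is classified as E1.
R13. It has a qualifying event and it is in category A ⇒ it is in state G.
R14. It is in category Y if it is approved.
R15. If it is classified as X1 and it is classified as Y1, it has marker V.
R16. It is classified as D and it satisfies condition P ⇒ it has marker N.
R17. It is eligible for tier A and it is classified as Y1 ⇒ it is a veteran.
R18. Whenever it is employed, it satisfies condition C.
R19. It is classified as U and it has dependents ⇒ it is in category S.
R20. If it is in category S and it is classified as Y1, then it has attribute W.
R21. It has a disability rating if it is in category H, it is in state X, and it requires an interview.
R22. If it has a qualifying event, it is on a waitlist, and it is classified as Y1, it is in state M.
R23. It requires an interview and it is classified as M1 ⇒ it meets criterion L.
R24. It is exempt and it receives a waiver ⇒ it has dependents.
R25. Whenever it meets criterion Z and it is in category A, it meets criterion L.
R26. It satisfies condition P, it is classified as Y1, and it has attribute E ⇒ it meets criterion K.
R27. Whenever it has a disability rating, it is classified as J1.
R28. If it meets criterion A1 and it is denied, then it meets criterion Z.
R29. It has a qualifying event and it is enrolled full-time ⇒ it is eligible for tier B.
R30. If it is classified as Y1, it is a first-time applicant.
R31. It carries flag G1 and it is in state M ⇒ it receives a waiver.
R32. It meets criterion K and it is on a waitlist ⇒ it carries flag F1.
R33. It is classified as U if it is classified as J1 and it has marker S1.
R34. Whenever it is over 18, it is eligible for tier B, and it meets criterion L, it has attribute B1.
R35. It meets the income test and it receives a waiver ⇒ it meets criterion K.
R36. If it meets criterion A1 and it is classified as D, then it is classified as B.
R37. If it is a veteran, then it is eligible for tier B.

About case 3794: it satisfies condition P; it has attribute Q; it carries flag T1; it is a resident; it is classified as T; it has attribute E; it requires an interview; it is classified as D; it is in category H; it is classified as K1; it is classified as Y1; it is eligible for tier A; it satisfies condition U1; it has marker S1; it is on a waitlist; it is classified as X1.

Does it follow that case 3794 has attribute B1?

No

Forward chaining from the given facts derives: is exempt, has a qualifying event, is tagged W1, receives a waiver, has marker V, has marker N, is a veteran, is in state M, has dependents, meets criterion K, is a first-time applicant, carries flag F1, is eligible for tier B, is in category A, is classified as F, meets criterion Z, meets criterion A1, is classified as E1, is in state G, meets criterion L, is classified as B.
The only rule concluding "it has attribute B1" is R34, which needs "it is over 18"; that is never established.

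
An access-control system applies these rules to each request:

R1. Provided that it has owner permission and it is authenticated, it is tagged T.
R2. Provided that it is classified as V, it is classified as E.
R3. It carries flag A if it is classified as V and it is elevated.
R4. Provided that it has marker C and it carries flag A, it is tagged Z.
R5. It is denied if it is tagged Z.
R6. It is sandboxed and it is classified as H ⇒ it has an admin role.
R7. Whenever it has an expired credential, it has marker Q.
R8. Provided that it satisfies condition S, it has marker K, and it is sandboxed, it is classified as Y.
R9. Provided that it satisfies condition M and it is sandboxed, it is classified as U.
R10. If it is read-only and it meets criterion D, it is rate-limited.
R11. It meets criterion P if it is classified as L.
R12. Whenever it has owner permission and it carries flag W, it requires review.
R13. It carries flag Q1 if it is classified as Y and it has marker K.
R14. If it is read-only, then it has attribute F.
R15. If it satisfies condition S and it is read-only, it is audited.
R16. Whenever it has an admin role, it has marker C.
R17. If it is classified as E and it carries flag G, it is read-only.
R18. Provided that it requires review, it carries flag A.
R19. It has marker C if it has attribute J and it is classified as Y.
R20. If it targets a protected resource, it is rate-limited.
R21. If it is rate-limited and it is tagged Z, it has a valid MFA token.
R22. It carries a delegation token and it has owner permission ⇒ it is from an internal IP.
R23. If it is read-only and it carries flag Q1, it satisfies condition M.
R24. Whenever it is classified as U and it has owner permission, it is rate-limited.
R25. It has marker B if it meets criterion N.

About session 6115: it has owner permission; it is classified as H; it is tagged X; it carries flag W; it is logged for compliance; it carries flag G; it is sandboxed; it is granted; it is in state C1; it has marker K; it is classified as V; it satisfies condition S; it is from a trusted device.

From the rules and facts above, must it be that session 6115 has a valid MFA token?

Yes

By R2 (it is classified as V): it is classified as E.
By R6 (it is sandboxed, it is classified as H): it has an admin role.
By R8 (it satisfies condition S, it has marker K, it is sandboxed): it is classified as Y.
By R12 (it has owner permission, it carries flag W): it requires review.
By R13 (it is classified as Y, it has marker K): it carries flag Q1.
By R16 (it has an admin role): it has marker C.
By R17 (it is classified as E, it carries flag G): it is read-only.
By R18 (it requires review): it carries flag A.
By R23 (it is read-only, it carries flag Q1): it satisfies condition M.
By R4 (it has marker C, it carries flag A): it is tagged Z.
By R9 (it satisfies condition M, it is sandboxed): it is classified as U.
By R24 (it is classified as U, it has owner permission): it is rate-limited.
By R21 (it is rate-limited, it is tagged Z): it has a valid MFA token.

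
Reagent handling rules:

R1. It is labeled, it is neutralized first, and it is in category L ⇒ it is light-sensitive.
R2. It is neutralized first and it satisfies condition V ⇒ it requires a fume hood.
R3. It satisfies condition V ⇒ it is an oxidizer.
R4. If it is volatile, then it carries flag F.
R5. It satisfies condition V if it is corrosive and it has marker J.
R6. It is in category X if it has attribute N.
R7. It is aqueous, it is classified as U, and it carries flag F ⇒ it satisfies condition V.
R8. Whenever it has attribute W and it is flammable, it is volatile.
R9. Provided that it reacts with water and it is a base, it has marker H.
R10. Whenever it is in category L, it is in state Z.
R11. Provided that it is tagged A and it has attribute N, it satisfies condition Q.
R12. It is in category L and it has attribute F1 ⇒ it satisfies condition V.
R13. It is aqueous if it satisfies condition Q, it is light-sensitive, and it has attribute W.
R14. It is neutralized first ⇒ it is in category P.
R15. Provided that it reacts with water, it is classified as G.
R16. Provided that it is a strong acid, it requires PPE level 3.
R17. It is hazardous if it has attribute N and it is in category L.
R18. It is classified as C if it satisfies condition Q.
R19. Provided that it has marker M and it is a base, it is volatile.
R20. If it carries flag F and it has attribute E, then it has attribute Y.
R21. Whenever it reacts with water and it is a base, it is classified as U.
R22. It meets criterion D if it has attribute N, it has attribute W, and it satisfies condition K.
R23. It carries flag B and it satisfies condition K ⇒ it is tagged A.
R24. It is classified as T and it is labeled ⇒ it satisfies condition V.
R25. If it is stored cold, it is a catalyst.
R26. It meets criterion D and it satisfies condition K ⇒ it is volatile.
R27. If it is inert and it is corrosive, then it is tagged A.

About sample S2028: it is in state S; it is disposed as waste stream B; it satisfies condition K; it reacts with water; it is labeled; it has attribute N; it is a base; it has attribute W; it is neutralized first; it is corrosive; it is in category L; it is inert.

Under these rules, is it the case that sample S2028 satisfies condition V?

By R1 (it is labeled, it is neutralized first, it is in category L): it is light-sensitive.
By R21 (it reacts with water, it is a base): it is classified as U.
By R22 (it has attribute N, it has attribute W, it satisfies condition K): it meets criterion D.
By R26 (it meets criterion D, it satisfies condition K): it is volatile.
By R27 (it is inert, it is corrosive): it is tagged A.
By R4 (it is volatile): it carries flag F.
By R11 (it is tagged A, it has attribute N): it satisfies condition Q.
By R13 (it satisfies condition Q, it is light-sensitive, it has attribute W): it is aqueous.
By R7 (it is aqueous, it is classified as U, it carries flag F): it satisfies condition V.

Yes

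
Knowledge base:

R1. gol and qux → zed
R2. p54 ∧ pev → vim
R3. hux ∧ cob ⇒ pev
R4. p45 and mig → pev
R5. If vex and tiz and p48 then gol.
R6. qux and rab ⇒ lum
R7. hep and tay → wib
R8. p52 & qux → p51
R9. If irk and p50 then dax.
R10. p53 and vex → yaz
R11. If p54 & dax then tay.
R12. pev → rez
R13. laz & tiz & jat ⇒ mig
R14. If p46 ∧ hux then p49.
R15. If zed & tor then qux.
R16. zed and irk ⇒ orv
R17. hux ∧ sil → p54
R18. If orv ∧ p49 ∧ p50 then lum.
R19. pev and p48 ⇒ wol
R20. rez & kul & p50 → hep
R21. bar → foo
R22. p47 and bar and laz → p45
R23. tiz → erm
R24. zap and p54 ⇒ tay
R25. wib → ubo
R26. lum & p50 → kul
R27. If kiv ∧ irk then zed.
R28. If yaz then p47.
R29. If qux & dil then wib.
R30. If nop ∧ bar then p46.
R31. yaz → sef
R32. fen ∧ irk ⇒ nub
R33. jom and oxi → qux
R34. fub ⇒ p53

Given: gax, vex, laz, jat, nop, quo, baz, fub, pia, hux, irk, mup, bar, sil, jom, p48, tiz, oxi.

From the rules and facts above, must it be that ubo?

Forward chaining from the given facts derives: gol, mig, p54, foo, erm, p46, qux, p53, zed, yaz, p49, orv, p47, sef, p45, pev, rez, wol, vim.
The only rule concluding ubo is R25, which needs wib; that is never established.

No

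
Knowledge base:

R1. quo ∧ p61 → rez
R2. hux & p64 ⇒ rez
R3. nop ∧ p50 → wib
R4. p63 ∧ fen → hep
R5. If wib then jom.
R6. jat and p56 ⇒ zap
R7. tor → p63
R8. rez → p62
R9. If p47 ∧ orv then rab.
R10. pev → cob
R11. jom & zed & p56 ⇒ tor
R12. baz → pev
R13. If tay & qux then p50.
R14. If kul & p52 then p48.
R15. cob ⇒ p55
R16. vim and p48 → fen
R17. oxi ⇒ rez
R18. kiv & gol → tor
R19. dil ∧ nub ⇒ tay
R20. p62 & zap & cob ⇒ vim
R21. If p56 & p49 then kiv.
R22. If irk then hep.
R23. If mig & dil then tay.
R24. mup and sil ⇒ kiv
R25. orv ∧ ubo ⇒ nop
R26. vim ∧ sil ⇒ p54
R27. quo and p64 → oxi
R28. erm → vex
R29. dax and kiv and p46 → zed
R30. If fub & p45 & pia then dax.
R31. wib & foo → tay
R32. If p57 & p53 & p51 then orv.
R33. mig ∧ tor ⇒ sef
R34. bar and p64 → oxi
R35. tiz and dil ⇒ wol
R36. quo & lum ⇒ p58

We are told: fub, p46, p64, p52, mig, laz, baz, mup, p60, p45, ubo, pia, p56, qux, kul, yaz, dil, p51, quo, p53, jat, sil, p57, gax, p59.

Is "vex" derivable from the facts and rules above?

Forward chaining from the given facts derives: zap, pev, p48, tay, kiv, oxi, dax, orv, cob, p50, p55, rez, nop, zed, wib, jom, p62, tor, vim, p54, sef, p63, fen, hep.
The only rule concluding vex is R28, which needs erm; that is never established.

No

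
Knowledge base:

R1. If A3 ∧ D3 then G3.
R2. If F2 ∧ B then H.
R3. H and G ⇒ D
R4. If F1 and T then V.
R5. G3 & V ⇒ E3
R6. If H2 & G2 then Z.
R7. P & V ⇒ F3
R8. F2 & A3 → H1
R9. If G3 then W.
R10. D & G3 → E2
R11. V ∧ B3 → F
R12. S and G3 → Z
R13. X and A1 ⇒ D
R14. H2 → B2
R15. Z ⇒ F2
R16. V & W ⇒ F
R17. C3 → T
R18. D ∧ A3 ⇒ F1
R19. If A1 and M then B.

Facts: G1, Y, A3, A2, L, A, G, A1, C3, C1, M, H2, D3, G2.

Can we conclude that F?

Yes

G3  (by R1: A3, D3)
Z  (by R6: H2, G2)
W  (by R9: G3)
F2  (by R15: Z)
T  (by R17: C3)
B  (by R19: A1, M)
H  (by R2: F2, B)
D  (by R3: H, G)
F1  (by R18: D, A3)
V  (by R4: F1, T)
F  (by R16: V, W)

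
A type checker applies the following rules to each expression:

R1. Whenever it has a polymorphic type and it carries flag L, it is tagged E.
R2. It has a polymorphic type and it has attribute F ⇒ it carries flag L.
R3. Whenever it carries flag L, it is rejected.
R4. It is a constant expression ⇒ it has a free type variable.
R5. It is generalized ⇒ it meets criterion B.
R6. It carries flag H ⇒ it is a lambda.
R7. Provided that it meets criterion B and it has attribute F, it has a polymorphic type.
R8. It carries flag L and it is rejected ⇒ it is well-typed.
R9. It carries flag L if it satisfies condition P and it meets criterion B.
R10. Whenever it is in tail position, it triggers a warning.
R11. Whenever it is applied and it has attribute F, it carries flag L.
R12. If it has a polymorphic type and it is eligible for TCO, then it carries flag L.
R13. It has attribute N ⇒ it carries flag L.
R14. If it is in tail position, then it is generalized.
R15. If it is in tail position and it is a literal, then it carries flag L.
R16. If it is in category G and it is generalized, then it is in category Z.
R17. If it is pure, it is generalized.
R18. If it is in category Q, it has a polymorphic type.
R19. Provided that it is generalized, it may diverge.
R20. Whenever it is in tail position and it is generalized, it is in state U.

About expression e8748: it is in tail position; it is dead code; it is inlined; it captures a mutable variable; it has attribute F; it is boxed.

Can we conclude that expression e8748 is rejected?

By R14 (it is in tail position): it is generalized.
By R5 (it is generalized): it meets criterion B.
By R7 (it meets criterion B, it has attribute F): it has a polymorphic type.
By R2 (it has a polymorphic type, it has attribute F): it carries flag L.
By R3 (it carries flag L): it is rejected.

Yes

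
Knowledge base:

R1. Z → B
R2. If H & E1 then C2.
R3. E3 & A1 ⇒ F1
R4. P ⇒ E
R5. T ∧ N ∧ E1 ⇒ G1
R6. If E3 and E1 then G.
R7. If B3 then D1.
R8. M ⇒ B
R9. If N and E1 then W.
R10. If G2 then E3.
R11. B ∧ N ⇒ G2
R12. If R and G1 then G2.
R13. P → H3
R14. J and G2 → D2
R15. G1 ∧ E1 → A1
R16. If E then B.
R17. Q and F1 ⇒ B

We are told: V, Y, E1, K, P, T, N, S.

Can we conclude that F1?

Yes

E  (by R4: P)
G1  (by R5: T, N, E1)
A1  (by R15: G1, E1)
B  (by R16: E)
G2  (by R11: B, N)
E3  (by R10: G2)
F1  (by R3: E3, A1)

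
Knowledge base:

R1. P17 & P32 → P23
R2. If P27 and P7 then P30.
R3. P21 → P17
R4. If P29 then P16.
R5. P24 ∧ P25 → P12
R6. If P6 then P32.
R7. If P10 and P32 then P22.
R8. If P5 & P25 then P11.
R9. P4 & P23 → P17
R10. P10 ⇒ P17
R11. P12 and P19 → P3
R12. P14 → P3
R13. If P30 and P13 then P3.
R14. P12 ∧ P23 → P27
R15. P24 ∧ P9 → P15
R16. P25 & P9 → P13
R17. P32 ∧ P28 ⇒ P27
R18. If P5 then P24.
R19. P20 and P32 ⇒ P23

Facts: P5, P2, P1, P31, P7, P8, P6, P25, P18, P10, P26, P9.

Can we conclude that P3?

P32  (by R6: P6)
P17  (by R10: P10)
P13  (by R16: P25, P9)
P24  (by R18: P5)
P23  (by R1: P17, P32)
P12  (by R5: P24, P25)
P27  (by R14: P12, P23)
P30  (by R2: P27, P7)
P3  (by R13: P30, P13)

Yes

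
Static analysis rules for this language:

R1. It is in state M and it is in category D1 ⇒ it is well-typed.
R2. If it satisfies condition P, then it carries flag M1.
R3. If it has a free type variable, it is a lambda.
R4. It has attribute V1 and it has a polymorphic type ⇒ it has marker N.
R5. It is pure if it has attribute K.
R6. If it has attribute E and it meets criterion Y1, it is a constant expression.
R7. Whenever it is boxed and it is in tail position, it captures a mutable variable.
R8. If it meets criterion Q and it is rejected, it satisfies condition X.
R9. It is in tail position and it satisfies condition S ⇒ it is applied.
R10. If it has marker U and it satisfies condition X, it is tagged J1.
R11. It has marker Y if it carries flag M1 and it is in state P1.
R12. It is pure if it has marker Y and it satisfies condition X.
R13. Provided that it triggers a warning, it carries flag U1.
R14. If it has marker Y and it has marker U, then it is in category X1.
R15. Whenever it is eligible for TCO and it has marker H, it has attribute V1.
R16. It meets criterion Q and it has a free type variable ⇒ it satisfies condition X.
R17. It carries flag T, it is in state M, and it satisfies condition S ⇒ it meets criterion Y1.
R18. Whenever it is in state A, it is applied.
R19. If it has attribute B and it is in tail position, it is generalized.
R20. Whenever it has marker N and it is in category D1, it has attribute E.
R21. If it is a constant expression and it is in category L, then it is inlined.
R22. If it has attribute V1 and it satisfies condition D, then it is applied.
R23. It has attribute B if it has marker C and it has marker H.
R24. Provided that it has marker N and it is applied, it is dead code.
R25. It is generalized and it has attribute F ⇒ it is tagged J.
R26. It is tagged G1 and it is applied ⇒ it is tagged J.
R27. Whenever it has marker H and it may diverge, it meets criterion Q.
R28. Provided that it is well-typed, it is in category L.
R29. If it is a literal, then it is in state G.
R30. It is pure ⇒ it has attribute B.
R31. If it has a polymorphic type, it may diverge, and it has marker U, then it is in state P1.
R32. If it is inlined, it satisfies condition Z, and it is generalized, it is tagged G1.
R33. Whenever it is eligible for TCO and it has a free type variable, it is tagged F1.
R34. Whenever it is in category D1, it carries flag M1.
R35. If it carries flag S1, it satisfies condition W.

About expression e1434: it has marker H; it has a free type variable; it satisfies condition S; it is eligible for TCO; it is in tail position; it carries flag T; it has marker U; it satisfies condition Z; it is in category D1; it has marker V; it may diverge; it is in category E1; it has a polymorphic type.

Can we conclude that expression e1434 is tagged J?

No

Forward chaining from the given facts derives: is a lambda, is applied, has attribute V1, meets criterion Q, is in state P1, is tagged F1, carries flag M1, has marker N, has marker Y, is in category X1, satisfies condition X, has attribute E, is dead code, is tagged J1, is pure, has attribute B, is generalized.
Rules concluding "it is tagged J": R25 needs "it has attribute F"; R26 needs "it is tagged G1" — none of these are established.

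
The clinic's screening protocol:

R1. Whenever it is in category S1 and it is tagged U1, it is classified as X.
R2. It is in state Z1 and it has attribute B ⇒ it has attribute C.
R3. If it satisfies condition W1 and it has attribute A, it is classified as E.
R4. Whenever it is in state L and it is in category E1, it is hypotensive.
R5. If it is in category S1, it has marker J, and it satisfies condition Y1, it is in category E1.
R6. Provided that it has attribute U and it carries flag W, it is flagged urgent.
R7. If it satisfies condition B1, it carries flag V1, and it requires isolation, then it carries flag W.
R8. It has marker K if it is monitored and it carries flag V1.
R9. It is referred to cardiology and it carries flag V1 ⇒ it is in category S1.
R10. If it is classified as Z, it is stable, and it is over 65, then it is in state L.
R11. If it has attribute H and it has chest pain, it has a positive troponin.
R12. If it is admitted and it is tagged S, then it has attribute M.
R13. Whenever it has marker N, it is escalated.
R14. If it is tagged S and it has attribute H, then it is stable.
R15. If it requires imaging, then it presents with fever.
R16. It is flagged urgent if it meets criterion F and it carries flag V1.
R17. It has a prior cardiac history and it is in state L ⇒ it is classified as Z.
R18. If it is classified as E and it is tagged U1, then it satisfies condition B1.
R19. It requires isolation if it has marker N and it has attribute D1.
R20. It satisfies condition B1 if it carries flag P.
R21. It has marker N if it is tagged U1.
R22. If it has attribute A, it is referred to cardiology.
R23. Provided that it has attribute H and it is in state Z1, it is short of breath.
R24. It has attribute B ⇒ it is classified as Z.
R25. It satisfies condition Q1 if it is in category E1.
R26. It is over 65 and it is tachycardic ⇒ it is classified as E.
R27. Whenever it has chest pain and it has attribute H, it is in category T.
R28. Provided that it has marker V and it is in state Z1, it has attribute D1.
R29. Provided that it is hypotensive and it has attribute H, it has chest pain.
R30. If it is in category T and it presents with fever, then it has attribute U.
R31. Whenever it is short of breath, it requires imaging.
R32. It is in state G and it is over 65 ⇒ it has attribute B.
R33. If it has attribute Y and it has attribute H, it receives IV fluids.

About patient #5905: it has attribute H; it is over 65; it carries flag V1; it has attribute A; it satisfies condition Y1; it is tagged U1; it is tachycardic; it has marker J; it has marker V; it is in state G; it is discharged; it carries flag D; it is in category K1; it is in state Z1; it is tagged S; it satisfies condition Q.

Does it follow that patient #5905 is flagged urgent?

Yes

By R14 (it is tagged S, it has attribute H): it is stable.
By R21 (it is tagged U1): it has marker N.
By R22 (it has attribute A): it is referred to cardiology.
By R23 (it has attribute H, it is in state Z1): it is short of breath.
By R26 (it is over 65, it is tachycardic): it is classified as E.
By R28 (it has marker V, it is in state Z1): it has attribute D1.
By R31 (it is short of breath): it requires imaging.
By R32 (it is in state G, it is over 65): it has attribute B.
By R9 (it is referred to cardiology, it carries flag V1): it is in category S1.
By R15 (it requires imaging): it presents with fever.
By R18 (it is classified as E, it is tagged U1): it satisfies condition B1.
By R19 (it has marker N, it has attribute D1): it requires isolation.
By R24 (it has attribute B): it is classified as Z.
By R5 (it is in category S1, it has marker J, it satisfies condition Y1): it is in category E1.
By R7 (it satisfies condition B1, it carries flag V1, it requires isolation): it carries flag W.
By R10 (it is classified as Z, it is stable, it is over 65): it is in state L.
By R4 (it is in state L, it is in category E1): it is hypotensive.
By R29 (it is hypotensive, it has attribute H): it has chest pain.
By R27 (it has chest pain, it has attribute H): it is in category T.
By R30 (it is in category T, it presents with fever): it has attribute U.
By R6 (it has attribute U, it carries flag W): it is flagged urgent.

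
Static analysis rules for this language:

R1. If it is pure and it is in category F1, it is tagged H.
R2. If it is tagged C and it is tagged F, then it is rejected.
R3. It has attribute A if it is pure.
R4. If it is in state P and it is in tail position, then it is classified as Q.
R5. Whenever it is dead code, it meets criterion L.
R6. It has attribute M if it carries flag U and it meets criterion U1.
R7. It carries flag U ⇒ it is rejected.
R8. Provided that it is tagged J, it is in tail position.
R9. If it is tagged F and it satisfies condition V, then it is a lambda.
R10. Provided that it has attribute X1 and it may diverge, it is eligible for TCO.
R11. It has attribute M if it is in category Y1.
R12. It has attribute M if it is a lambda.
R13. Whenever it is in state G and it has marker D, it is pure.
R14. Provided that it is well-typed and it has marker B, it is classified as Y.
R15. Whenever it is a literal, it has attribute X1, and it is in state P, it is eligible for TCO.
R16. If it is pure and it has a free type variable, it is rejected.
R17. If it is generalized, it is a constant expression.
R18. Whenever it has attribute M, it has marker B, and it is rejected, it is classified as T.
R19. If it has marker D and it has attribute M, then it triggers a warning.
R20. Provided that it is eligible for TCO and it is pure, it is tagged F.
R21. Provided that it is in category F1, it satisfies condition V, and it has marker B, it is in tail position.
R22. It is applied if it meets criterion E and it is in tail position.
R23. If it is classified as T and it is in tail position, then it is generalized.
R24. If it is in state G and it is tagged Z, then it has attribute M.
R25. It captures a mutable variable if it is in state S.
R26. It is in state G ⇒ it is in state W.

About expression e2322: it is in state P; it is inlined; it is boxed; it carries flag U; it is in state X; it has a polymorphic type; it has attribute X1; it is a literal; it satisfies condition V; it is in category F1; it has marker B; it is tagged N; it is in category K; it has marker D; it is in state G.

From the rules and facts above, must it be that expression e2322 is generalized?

By R7 (it carries flag U): it is rejected.
By R13 (it is in state G, it has marker D): it is pure.
By R15 (it is a literal, it has attribute X1, it is in state P): it is eligible for TCO.
By R20 (it is eligible for TCO, it is pure): it is tagged F.
By R21 (it is in category F1, it satisfies condition V, it has marker B): it is in tail position.
By R9 (it is tagged F, it satisfies condition V): it is a lambda.
By R12 (it is a lambda): it has attribute M.
By R18 (it has attribute M, it has marker B, it is rejected): it is classified as T.
By R23 (it is classified as T, it is in tail position): it is generalized.

Yes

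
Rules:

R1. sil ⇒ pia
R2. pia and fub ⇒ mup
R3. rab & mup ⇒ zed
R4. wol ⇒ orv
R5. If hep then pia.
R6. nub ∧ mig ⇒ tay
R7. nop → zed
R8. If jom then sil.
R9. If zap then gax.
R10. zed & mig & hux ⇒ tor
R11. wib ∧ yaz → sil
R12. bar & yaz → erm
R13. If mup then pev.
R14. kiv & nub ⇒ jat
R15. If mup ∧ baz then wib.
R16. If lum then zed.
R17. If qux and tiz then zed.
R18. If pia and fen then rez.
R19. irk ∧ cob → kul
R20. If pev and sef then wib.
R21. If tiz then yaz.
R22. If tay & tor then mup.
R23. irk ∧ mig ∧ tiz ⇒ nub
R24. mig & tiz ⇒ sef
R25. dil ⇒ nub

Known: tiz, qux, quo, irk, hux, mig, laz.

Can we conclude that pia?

zed  (by R17: qux, tiz)
yaz  (by R21: tiz)
nub  (by R23: irk, mig, tiz)
sef  (by R24: mig, tiz)
tay  (by R6: nub, mig)
tor  (by R10: zed, mig, hux)
mup  (by R22: tay, tor)
pev  (by R13: mup)
wib  (by R20: pev, sef)
sil  (by R11: wib, yaz)
pia  (by R1: sil)

Yes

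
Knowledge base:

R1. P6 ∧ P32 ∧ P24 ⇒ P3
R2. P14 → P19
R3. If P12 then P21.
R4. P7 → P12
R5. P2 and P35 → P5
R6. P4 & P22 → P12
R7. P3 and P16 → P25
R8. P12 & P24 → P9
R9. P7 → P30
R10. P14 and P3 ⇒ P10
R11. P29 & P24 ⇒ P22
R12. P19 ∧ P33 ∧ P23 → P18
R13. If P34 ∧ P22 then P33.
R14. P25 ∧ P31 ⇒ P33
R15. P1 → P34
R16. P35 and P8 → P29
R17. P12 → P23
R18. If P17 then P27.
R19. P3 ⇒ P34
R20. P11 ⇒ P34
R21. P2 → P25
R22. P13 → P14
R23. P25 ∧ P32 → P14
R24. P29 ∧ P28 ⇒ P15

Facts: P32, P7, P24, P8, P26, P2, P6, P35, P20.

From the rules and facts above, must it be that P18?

P3  (by R1: P6, P32, P24)
P12  (by R4: P7)
P29  (by R16: P35, P8)
P23  (by R17: P12)
P34  (by R19: P3)
P25  (by R21: P2)
P14  (by R23: P25, P32)
P19  (by R2: P14)
P22  (by R11: P29, P24)
P33  (by R13: P34, P22)
P18  (by R12: P19, P33, P23)

Yes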